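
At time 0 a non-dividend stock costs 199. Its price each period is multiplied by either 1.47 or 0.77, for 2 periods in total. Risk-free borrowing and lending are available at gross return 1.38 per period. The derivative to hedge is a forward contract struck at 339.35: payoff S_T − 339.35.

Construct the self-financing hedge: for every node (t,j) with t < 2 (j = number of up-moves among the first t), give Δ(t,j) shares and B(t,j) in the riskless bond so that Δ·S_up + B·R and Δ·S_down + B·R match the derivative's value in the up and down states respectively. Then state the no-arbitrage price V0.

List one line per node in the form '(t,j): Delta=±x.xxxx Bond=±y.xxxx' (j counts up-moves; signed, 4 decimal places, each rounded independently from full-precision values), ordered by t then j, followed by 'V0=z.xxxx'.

(0,0): Delta=1.0000 Bond=-178.1926
(1,0): Delta=1.0000 Bond=-245.9058
(1,1): Delta=1.0000 Bond=-245.9058
V0=20.8074

Risk-neutral probability p* = (R−d)/(u−d) = (1.38−0.77)/(1.47−0.77) = 0.8714.
Terminal payoffs: V(2,0)=-221.3629, V(2,1)=-114.1019, V(2,2)=90.6691
(1,0): S=153.2300. Δ = (V_up−V_dn)/(S_up−S_dn) = (-114.1019−-221.3629)/(225.2481−117.9871) = 1.0000. V = [p*·-114.1019 + (1−p*)·-221.3629]/1.38 = -92.6758. B = V − Δ·S = -245.9058.
(1,1): S=292.5300. Δ = (V_up−V_dn)/(S_up−S_dn) = (90.6691−-114.1019)/(430.0191−225.2481) = 1.0000. V = [p*·90.6691 + (1−p*)·-114.1019]/1.38 = 46.6242. B = V − Δ·S = -245.9058.
(0,0): S=199.0000. Δ = (V_up−V_dn)/(S_up−S_dn) = (46.6242−-92.6758)/(292.5300−153.2300) = 1.0000. V = [p*·46.6242 + (1−p*)·-92.6758]/1.38 = 20.8074. B = V − Δ·S = -178.1926.
Self-financing check: at every node Δ·S+B equals the discounted successor values.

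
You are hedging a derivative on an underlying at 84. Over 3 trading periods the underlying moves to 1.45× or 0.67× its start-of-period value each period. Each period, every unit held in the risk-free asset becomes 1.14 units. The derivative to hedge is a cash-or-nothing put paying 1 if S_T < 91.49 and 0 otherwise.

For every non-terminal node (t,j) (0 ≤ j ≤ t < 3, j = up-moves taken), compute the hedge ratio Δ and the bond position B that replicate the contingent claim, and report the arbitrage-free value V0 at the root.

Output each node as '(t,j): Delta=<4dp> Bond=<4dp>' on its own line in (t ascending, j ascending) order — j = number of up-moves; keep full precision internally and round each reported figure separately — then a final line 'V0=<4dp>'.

(0,0): Delta=-0.0056 Bond=0.7076
(1,0): Delta=-0.0120 Bond=1.1677
(1,1): Delta=-0.0037 Bond=0.5685
(2,0): Delta=0.0000 Bond=0.8772
(2,1): Delta=-0.0157 Bond=1.6307
(2,2): Delta=0.0000 Bond=0.0000
V0=0.2351

No-arbitrage ⇒ martingale measure with p* = (R−d)/(u−d) = 0.6026.
At expiry t=3: V(3,0)=1.0000, V(3,1)=1.0000, V(3,2)=0.0000, V(3,3)=0.0000
  t=2,j=0: stock 37.7076 → up 54.6760 (V=1.0000), down 25.2641 (V=1.0000). Price 0.8772; hedge Δ=0.0000, bond B=0.8772.
  t=2,j=1: stock 81.6060 → up 118.3287 (V=0.0000), down 54.6760 (V=1.0000). Price 0.3486; hedge Δ=-0.0157, bond B=1.6307.
  t=2,j=2: stock 176.6100 → up 256.0845 (V=0.0000), down 118.3287 (V=0.0000). Price 0.0000; hedge Δ=0.0000, bond B=0.0000.
  t=1,j=0: stock 56.2800 → up 81.6060 (V=0.3486), down 37.7076 (V=0.8772). Price 0.4901; hedge Δ=-0.0120, bond B=1.1677.
  t=1,j=1: stock 121.8000 → up 176.6100 (V=0.0000), down 81.6060 (V=0.3486). Price 0.1215; hedge Δ=-0.0037, bond B=0.5685.
  t=0,j=0: stock 84.0000 → up 121.8000 (V=0.1215), down 56.2800 (V=0.4901). Price 0.2351; hedge Δ=-0.0056, bond B=0.7076.
Self-financing check: at every node Δ·S+B equals the discounted successor values.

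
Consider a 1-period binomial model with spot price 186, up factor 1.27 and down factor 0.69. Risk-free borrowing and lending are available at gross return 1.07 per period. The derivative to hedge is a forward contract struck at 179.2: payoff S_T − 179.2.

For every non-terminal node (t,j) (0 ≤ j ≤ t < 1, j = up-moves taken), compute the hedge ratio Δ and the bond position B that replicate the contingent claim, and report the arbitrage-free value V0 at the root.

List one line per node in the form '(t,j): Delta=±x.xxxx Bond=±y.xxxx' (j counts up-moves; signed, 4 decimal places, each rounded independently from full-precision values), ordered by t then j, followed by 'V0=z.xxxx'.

(0,0): Delta=1.0000 Bond=-167.4766
V0=18.5234

The replicating-portfolio and risk-neutral prices coincide; use p* = (1.07−0.69)/(1.27−0.69) = 0.6552 for the latter.
Terminal payoffs: V(1,0)=-50.8600, V(1,1)=57.0200
(0,0): S=186.0000. Δ = (V_up−V_dn)/(S_up−S_dn) = (57.0200−-50.8600)/(236.2200−128.3400) = 1.0000. V = [p*·57.0200 + (1−p*)·-50.8600]/1.07 = 18.5234. B = V − Δ·S = -167.4766.
The time-0 hedge costs 18.5234, which is the no-arbitrage price.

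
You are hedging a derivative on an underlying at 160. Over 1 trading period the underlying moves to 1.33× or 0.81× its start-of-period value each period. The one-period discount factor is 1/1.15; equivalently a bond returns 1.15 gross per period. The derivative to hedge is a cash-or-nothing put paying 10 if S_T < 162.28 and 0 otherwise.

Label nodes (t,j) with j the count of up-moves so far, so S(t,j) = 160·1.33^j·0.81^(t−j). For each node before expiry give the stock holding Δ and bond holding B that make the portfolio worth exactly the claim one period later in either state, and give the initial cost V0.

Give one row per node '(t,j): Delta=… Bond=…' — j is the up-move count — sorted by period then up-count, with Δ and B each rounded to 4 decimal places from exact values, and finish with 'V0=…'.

Risk-neutral probability p* = (R−d)/(u−d) = (1.15−0.81)/(1.33−0.81) = 0.6538.
At expiry t=1: V(1,0)=10.0000, V(1,1)=0.0000
  t=0,j=0: stock 160.0000 → up 212.8000 (V=0.0000), down 129.6000 (V=10.0000). Price 3.0100; hedge Δ=-0.1202, bond B=22.2408.
The time-0 hedge costs 3.0100, which is the no-arbitrage price.

(0,0): Delta=-0.1202 Bond=22.2408
V0=3.0100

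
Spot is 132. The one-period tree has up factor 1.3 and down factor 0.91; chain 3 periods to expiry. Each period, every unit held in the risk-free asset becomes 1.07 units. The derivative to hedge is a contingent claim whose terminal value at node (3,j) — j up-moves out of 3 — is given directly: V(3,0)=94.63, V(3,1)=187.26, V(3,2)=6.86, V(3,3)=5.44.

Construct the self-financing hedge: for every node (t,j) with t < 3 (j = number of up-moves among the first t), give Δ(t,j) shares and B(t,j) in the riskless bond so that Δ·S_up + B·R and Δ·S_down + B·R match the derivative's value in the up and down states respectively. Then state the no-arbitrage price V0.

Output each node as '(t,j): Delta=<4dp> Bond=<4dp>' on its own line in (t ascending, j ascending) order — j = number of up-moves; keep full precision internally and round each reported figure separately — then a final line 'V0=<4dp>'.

Under the risk-neutral measure, an up-move has probability p* = (R−d)/(u−d) = 0.4103 and values discount at R = 1.07.
Terminal payoffs: V(3,0)=94.6300, V(3,1)=187.2600, V(3,2)=6.8600, V(3,3)=5.4400
  t=2,j=0: stock 109.3092 → up 142.1020 (V=187.2600), down 99.4714 (V=94.6300). Price 123.9552; hedge Δ=2.1729, bond B=-113.5576.
  t=2,j=1: stock 156.1560 → up 203.0028 (V=6.8600), down 142.1020 (V=187.2600). Price 105.8409; hedge Δ=-2.9622, bond B=568.4050.
  t=2,j=2: stock 223.0800 → up 290.0040 (V=5.4400), down 203.0028 (V=6.8600). Price 5.8668; hedge Δ=-0.0163, bond B=9.5078.
  t=1,j=0: stock 120.1200 → up 156.1560 (V=105.8409), down 109.3092 (V=123.9552). Price 108.9006; hedge Δ=-0.3867, bond B=155.3476.
  t=1,j=1: stock 171.6000 → up 223.0800 (V=5.8668), down 156.1560 (V=105.8409). Price 60.5849; hedge Δ=-1.4938, bond B=316.9288.
  t=0,j=0: stock 132.0000 → up 171.6000 (V=60.5849), down 120.1200 (V=108.9006). Price 83.2512; hedge Δ=-0.9385, bond B=207.1377.
Root portfolio cost Δ·132+B reproduces V0=83.2512.

(0,0): Delta=-0.9385 Bond=207.1377
(1,0): Delta=-0.3867 Bond=155.3476
(1,1): Delta=-1.4938 Bond=316.9288
(2,0): Delta=2.1729 Bond=-113.5576
(2,1): Delta=-2.9622 Bond=568.4050
(2,2): Delta=-0.0163 Bond=9.5078
V0=83.2512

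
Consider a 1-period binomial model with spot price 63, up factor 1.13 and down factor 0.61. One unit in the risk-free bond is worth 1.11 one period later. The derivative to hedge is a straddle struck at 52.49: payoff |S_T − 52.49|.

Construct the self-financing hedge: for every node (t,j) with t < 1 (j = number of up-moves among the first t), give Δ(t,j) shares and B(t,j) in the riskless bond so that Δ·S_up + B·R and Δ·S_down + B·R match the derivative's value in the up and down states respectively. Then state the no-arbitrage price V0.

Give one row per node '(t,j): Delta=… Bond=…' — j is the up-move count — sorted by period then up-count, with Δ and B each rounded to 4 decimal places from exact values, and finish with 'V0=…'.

(0,0): Delta=0.1416 Bond=7.7630
V0=16.6861

Risk-neutral probability p* = (R−d)/(u−d) = (1.11−0.61)/(1.13−0.61) = 0.9615.
Terminal values V(1,·): V(1,0)=14.0600, V(1,1)=18.7000
  t=0,j=0: stock 63.0000 → up 71.1900 (V=18.7000), down 38.4300 (V=14.0600). Price 16.6861; hedge Δ=0.1416, bond B=7.7630.
Self-financing check: at every node Δ·S+B equals the discounted successor values.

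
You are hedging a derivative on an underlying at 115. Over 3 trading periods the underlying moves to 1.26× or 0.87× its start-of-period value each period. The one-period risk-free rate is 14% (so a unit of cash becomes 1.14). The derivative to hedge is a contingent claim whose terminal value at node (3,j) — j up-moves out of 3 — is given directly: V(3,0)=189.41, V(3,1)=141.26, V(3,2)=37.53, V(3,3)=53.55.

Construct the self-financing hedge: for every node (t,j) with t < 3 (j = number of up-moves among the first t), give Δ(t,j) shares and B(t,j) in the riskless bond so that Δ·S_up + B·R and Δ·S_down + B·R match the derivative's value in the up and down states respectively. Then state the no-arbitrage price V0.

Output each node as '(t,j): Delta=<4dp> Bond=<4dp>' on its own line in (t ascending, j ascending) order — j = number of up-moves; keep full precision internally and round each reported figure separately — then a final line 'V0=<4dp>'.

(0,0): Delta=-0.7047 Bond=126.7099
(1,0): Delta=-1.9475 Bond=268.7931
(1,1): Delta=-0.3233 Bond=89.1853
(2,0): Delta=-1.4184 Bond=260.3698
(2,1): Delta=-2.1099 Bond=326.8927
(2,2): Delta=0.2250 Bond=1.5729
V0=45.6731

Under the risk-neutral measure, an up-move has probability p* = (R−d)/(u−d) = 0.6923 and values discount at R = 1.14.
Terminal values V(3,·): V(3,0)=189.4100, V(3,1)=141.2600, V(3,2)=37.5300, V(3,3)=53.5500
(2,0): S=87.0435. Δ = (V_up−V_dn)/(S_up−S_dn) = (141.2600−189.4100)/(109.6748−75.7278) = -1.4184. V = [p*·141.2600 + (1−p*)·189.4100]/1.14 = 136.9082. B = V − Δ·S = 260.3698.
(2,1): S=126.0630. Δ = (V_up−V_dn)/(S_up−S_dn) = (37.5300−141.2600)/(158.8394−109.6748) = -2.1099. V = [p*·37.5300 + (1−p*)·141.2600]/1.14 = 60.9184. B = V − Δ·S = 326.8927.
(2,2): S=182.5740. Δ = (V_up−V_dn)/(S_up−S_dn) = (53.5500−37.5300)/(230.0432−158.8394) = 0.2250. V = [p*·53.5500 + (1−p*)·37.5300]/1.14 = 42.6498. B = V − Δ·S = 1.5729.
(1,0): S=100.0500. Δ = (V_up−V_dn)/(S_up−S_dn) = (60.9184−136.9082)/(126.0630−87.0435) = -1.9475. V = [p*·60.9184 + (1−p*)·136.9082]/1.14 = 73.9472. B = V − Δ·S = 268.7931.
(1,1): S=144.9000. Δ = (V_up−V_dn)/(S_up−S_dn) = (42.6498−60.9184)/(182.5740−126.0630) = -0.3233. V = [p*·42.6498 + (1−p*)·60.9184]/1.14 = 42.3429. B = V − Δ·S = 89.1853.
(0,0): S=115.0000. Δ = (V_up−V_dn)/(S_up−S_dn) = (42.3429−73.9472)/(144.9000−100.0500) = -0.7047. V = [p*·42.3429 + (1−p*)·73.9472]/1.14 = 45.6731. B = V − Δ·S = 126.7099.
Self-financing check: at every node Δ·S+B equals the discounted successor values.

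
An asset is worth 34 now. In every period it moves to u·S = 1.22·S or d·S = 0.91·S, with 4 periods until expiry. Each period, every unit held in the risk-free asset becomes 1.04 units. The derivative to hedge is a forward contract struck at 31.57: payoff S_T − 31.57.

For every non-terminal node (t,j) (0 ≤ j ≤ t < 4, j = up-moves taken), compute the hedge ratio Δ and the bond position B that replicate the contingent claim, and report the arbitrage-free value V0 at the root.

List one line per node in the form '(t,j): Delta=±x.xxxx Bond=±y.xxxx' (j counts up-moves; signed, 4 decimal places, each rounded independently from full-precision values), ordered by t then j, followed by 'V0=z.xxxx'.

(0,0): Delta=1.0000 Bond=-26.9862
(1,0): Delta=1.0000 Bond=-28.0656
(1,1): Delta=1.0000 Bond=-28.0656
(2,0): Delta=1.0000 Bond=-29.1882
(2,1): Delta=1.0000 Bond=-29.1882
(2,2): Delta=1.0000 Bond=-29.1882
(3,0): Delta=1.0000 Bond=-30.3558
(3,1): Delta=1.0000 Bond=-30.3558
(3,2): Delta=1.0000 Bond=-30.3558
(3,3): Delta=1.0000 Bond=-30.3558
V0=7.0138

Risk-neutral probability p* = (R−d)/(u−d) = (1.04−0.91)/(1.22−0.91) = 0.4194.
Terminal payoffs: V(4,0)=-8.2545, V(4,1)=-0.3119, V(4,2)=10.3365, V(4,3)=24.6123, V(4,4)=43.7514
  t=3,j=0: stock 25.6214 → up 31.2581 (V=-0.3119), down 23.3155 (V=-8.2545). Price -4.7344; hedge Δ=1.0000, bond B=-30.3558.
  t=3,j=1: stock 34.3496 → up 41.9065 (V=10.3365), down 31.2581 (V=-0.3119). Price 3.9938; hedge Δ=1.0000, bond B=-30.3558.
  t=3,j=2: stock 46.0511 → up 56.1823 (V=24.6123), down 41.9065 (V=10.3365). Price 15.6953; hedge Δ=1.0000, bond B=-30.3558.
  t=3,j=3: stock 61.7388 → up 75.3214 (V=43.7514), down 56.1823 (V=24.6123). Price 31.3831; hedge Δ=1.0000, bond B=-30.3558.
  t=2,j=0: stock 28.1554 → up 34.3496 (V=3.9938), down 25.6214 (V=-4.7344). Price -1.0328; hedge Δ=1.0000, bond B=-29.1882.
  t=2,j=1: stock 37.7468 → up 46.0511 (V=15.6953), down 34.3496 (V=3.9938). Price 8.5586; hedge Δ=1.0000, bond B=-29.1882.
  t=2,j=2: stock 50.6056 → up 61.7388 (V=31.3831), down 46.0511 (V=15.6953). Price 21.4174; hedge Δ=1.0000, bond B=-29.1882.
  t=1,j=0: stock 30.9400 → up 37.7468 (V=8.5586), down 28.1554 (V=-1.0328). Price 2.8744; hedge Δ=1.0000, bond B=-28.0656.
  t=1,j=1: stock 41.4800 → up 50.6056 (V=21.4174), down 37.7468 (V=8.5586). Price 13.4144; hedge Δ=1.0000, bond B=-28.0656.
  t=0,j=0: stock 34.0000 → up 41.4800 (V=13.4144), down 30.9400 (V=2.8744). Price 7.0138; hedge Δ=1.0000, bond B=-26.9862.
Self-financing check: at every node Δ·S+B equals the discounted successor values.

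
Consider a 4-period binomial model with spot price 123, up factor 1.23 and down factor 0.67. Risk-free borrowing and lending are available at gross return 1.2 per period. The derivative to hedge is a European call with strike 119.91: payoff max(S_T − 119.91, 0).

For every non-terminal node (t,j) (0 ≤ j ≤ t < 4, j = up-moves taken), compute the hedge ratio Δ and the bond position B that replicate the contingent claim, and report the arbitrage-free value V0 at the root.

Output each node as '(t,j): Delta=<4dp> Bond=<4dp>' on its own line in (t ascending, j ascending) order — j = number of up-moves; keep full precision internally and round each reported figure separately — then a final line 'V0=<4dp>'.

(0,0): Delta=0.9534 Bond=-51.8002
(1,0): Delta=0.4508 Bond=-20.7414
(1,1): Delta=0.9689 Bond=-64.5047
(2,0): Delta=0.0000 Bond=0.0000
(2,1): Delta=0.4647 Bond=-26.2985
(2,2): Delta=0.9844 Bond=-80.2985
(3,0): Delta=0.0000 Bond=0.0000
(3,1): Delta=0.0000 Bond=0.0000
(3,2): Delta=0.4790 Bond=-33.3445
(3,3): Delta=1.0000 Bond=-99.9250
V0=65.4649

Under the risk-neutral measure, an up-move has probability p* = (R−d)/(u−d) = 0.9464 and values discount at R = 1.2.
Payoff layer (t=4): V(4,0)=0.0000, V(4,1)=0.0000, V(4,2)=0.0000, V(4,3)=33.4440, V(4,4)=161.6206
(3,0): S=36.9938. Δ = (V_up−V_dn)/(S_up−S_dn) = (0.0000−0.0000)/(45.5024−24.7859) = 0.0000. V = [p*·0.0000 + (1−p*)·0.0000]/1.2 = 0.0000. B = V − Δ·S = 0.0000.
(3,1): S=67.9141. Δ = (V_up−V_dn)/(S_up−S_dn) = (0.0000−0.0000)/(83.5343−45.5024) = 0.0000. V = [p*·0.0000 + (1−p*)·0.0000]/1.2 = 0.0000. B = V − Δ·S = 0.0000.
(3,2): S=124.6781. Δ = (V_up−V_dn)/(S_up−S_dn) = (33.4440−0.0000)/(153.3540−83.5343) = 0.4790. V = [p*·33.4440 + (1−p*)·0.0000]/1.2 = 26.3770. B = V − Δ·S = -33.3445.
(3,3): S=228.8866. Δ = (V_up−V_dn)/(S_up−S_dn) = (161.6206−33.4440)/(281.5306−153.3540) = 1.0000. V = [p*·161.6206 + (1−p*)·33.4440]/1.2 = 128.9616. B = V − Δ·S = -99.9250.
(2,0): S=55.2147. Δ = (V_up−V_dn)/(S_up−S_dn) = (0.0000−0.0000)/(67.9141−36.9938) = 0.0000. V = [p*·0.0000 + (1−p*)·0.0000]/1.2 = 0.0000. B = V − Δ·S = 0.0000.
(2,1): S=101.3643. Δ = (V_up−V_dn)/(S_up−S_dn) = (26.3770−0.0000)/(124.6781−67.9141) = 0.4647. V = [p*·26.3770 + (1−p*)·0.0000]/1.2 = 20.8033. B = V − Δ·S = -26.2985.
(2,2): S=186.0867. Δ = (V_up−V_dn)/(S_up−S_dn) = (128.9616−26.3770)/(228.8866−124.6781) = 0.9844. V = [p*·128.9616 + (1−p*)·26.3770]/1.2 = 102.8884. B = V − Δ·S = -80.2985.
(1,0): S=82.4100. Δ = (V_up−V_dn)/(S_up−S_dn) = (20.8033−0.0000)/(101.3643−55.2147) = 0.4508. V = [p*·20.8033 + (1−p*)·0.0000]/1.2 = 16.4074. B = V − Δ·S = -20.7414.
(1,1): S=151.2900. Δ = (V_up−V_dn)/(S_up−S_dn) = (102.8884−20.8033)/(186.0867−101.3643) = 0.9689. V = [p*·102.8884 + (1−p*)·20.8033]/1.2 = 82.0758. B = V − Δ·S = -64.5047.
(0,0): S=123.0000. Δ = (V_up−V_dn)/(S_up−S_dn) = (82.0758−16.4074)/(151.2900−82.4100) = 0.9534. V = [p*·82.0758 + (1−p*)·16.4074]/1.2 = 65.4649. B = V − Δ·S = -51.8002.
Each (Δ,B) replicates both successor values, so the strategy is self-financing and V0 is arbitrage-free.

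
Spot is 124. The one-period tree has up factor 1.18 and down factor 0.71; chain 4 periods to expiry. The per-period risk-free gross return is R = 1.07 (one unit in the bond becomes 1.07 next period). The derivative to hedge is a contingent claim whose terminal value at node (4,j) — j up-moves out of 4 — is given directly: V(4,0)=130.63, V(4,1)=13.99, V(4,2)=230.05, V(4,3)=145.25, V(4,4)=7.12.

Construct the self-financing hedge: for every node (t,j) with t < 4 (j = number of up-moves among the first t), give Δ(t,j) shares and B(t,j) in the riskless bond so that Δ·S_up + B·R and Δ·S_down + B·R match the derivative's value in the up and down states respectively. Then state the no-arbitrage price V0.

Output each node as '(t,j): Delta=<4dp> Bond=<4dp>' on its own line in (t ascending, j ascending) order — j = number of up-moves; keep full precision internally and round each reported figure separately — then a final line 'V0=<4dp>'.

(0,0): Delta=-0.9987 Bond=206.8888
(1,0): Delta=0.4501 Bond=93.8140
(1,1): Delta=-1.2651 Bond=260.3467
(2,0): Delta=4.3961 Bond=-146.2770
(2,1): Delta=-0.2754 Bond=175.7488
(2,2): Delta=-1.4471 Bond=309.9889
(3,0): Delta=-5.5918 Bond=286.7578
(3,1): Delta=6.2324 Bond=-291.9612
(3,2): Delta=-1.4718 Bond=334.7216
(3,3): Delta=-1.4425 Bond=330.7612
V0=83.0460

The replicating-portfolio and risk-neutral prices coincide; use p* = (1.07−0.71)/(1.18−0.71) = 0.7660 for the latter.
Terminal values V(4,·): V(4,0)=130.6300, V(4,1)=13.9900, V(4,2)=230.0500, V(4,3)=145.2500, V(4,4)=7.1200
  t=3,j=0: stock 44.3810 → up 52.3695 (V=13.9900), down 31.5105 (V=130.6300). Price 38.5876; hedge Δ=-5.5918, bond B=286.7578.
  t=3,j=1: stock 73.7599 → up 87.0367 (V=230.0500), down 52.3695 (V=13.9900). Price 167.7409; hedge Δ=6.2324, bond B=-291.9612.
  t=3,j=2: stock 122.5869 → up 144.6525 (V=145.2500), down 87.0367 (V=230.0500). Price 154.2961; hedge Δ=-1.4718, bond B=334.7216.
  t=3,j=3: stock 203.7360 → up 240.4084 (V=7.1200), down 144.6525 (V=145.2500). Price 36.8676; hedge Δ=-1.4425, bond B=330.7612.
  t=2,j=0: stock 62.5084 → up 73.7599 (V=167.7409), down 44.3810 (V=38.5876). Price 128.5173; hedge Δ=4.3961, bond B=-146.2770.
  t=2,j=1: stock 103.8872 → up 122.5869 (V=154.2961), down 73.7599 (V=167.7409). Price 147.1428; hedge Δ=-0.2754, bond B=175.7488.
  t=2,j=2: stock 172.6576 → up 203.7360 (V=36.8676), down 122.5869 (V=154.2961). Price 60.1410; hedge Δ=-1.4471, bond B=309.9889.
  t=1,j=0: stock 88.0400 → up 103.8872 (V=147.1428), down 62.5084 (V=128.5173). Price 133.4426; hedge Δ=0.4501, bond B=93.8140.
  t=1,j=1: stock 146.3200 → up 172.6576 (V=60.1410), down 103.8872 (V=147.1428). Price 75.2365; hedge Δ=-1.2651, bond B=260.3467.
  t=0,j=0: stock 124.0000 → up 146.3200 (V=75.2365), down 88.0400 (V=133.4426). Price 83.0460; hedge Δ=-0.9987, bond B=206.8888.
Each (Δ,B) replicates both successor values, so the strategy is self-financing and V0 is arbitrage-free.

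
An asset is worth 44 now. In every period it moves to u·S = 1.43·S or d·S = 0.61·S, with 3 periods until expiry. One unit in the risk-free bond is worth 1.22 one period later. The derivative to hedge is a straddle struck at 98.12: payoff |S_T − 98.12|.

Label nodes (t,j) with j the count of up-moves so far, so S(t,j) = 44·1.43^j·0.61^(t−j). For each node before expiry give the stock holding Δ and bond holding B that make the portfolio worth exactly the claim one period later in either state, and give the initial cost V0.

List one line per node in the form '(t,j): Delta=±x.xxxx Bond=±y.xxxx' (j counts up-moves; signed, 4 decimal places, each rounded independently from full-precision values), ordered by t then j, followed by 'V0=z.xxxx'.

Under the risk-neutral measure, an up-move has probability p* = (R−d)/(u−d) = 0.7439 and values discount at R = 1.22.
Payoff layer (t=3): V(3,0)=88.1328, V(3,1)=74.7075, V(3,2)=43.2349, V(3,3)=30.5451
(2,0): S=16.3724. Δ = (V_up−V_dn)/(S_up−S_dn) = (74.7075−88.1328)/(23.4125−9.9872) = -1.0000. V = [p*·74.7075 + (1−p*)·88.1328]/1.22 = 64.0538. B = V − Δ·S = 80.4262.
(2,1): S=38.3812. Δ = (V_up−V_dn)/(S_up−S_dn) = (43.2349−74.7075)/(54.8851−23.4125) = -1.0000. V = [p*·43.2349 + (1−p*)·74.7075]/1.22 = 42.0450. B = V − Δ·S = 80.4262.
(2,2): S=89.9756. Δ = (V_up−V_dn)/(S_up−S_dn) = (30.5451−43.2349)/(128.6651−54.8851) = -0.1720. V = [p*·30.5451 + (1−p*)·43.2349]/1.22 = 27.7008. B = V − Δ·S = 43.1761.
(1,0): S=26.8400. Δ = (V_up−V_dn)/(S_up−S_dn) = (42.0450−64.0538)/(38.3812−16.3724) = -1.0000. V = [p*·42.0450 + (1−p*)·64.0538]/1.22 = 39.0831. B = V − Δ·S = 65.9231.
(1,1): S=62.9200. Δ = (V_up−V_dn)/(S_up−S_dn) = (27.7008−42.0450)/(89.9756−38.3812) = -0.2780. V = [p*·27.7008 + (1−p*)·42.0450]/1.22 = 25.7166. B = V − Δ·S = 43.2096.
(0,0): S=44.0000. Δ = (V_up−V_dn)/(S_up−S_dn) = (25.7166−39.0831)/(62.9200−26.8400) = -0.3705. V = [p*·25.7166 + (1−p*)·39.0831]/1.22 = 23.8851. B = V − Δ·S = 40.1857.
Each (Δ,B) replicates both successor values, so the strategy is self-financing and V0 is arbitrage-free.

(0,0): Delta=-0.3705 Bond=40.1857
(1,0): Delta=-1.0000 Bond=65.9231
(1,1): Delta=-0.2780 Bond=43.2096
(2,0): Delta=-1.0000 Bond=80.4262
(2,1): Delta=-1.0000 Bond=80.4262
(2,2): Delta=-0.1720 Bond=43.1761
V0=23.8851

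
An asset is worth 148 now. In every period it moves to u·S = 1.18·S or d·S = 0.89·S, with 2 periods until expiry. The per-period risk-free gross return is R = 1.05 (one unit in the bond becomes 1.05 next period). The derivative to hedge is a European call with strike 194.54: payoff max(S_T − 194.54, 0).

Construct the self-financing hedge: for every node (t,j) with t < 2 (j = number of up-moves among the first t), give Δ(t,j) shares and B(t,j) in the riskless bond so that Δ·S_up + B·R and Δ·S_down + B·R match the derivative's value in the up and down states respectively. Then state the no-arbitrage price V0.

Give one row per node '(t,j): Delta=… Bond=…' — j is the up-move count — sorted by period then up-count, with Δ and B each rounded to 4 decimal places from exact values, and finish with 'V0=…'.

(0,0): Delta=0.1412 Bond=-17.7158
(1,0): Delta=0.0000 Bond=0.0000
(1,1): Delta=0.2278 Bond=-33.7154
V0=3.1849

Risk-neutral probability p* = (R−d)/(u−d) = (1.05−0.89)/(1.18−0.89) = 0.5517.
At expiry t=2: V(2,0)=0.0000, V(2,1)=0.0000, V(2,2)=11.5352
(1,0): S=131.7200. Δ = (V_up−V_dn)/(S_up−S_dn) = (0.0000−0.0000)/(155.4296−117.2308) = 0.0000. V = [p*·0.0000 + (1−p*)·0.0000]/1.05 = 0.0000. B = V − Δ·S = 0.0000.
(1,1): S=174.6400. Δ = (V_up−V_dn)/(S_up−S_dn) = (11.5352−0.0000)/(206.0752−155.4296) = 0.2278. V = [p*·11.5352 + (1−p*)·0.0000]/1.05 = 6.0612. B = V − Δ·S = -33.7154.
(0,0): S=148.0000. Δ = (V_up−V_dn)/(S_up−S_dn) = (6.0612−0.0000)/(174.6400−131.7200) = 0.1412. V = [p*·6.0612 + (1−p*)·0.0000]/1.05 = 3.1849. B = V − Δ·S = -17.7158.
Root portfolio cost Δ·148+B reproduces V0=3.1849.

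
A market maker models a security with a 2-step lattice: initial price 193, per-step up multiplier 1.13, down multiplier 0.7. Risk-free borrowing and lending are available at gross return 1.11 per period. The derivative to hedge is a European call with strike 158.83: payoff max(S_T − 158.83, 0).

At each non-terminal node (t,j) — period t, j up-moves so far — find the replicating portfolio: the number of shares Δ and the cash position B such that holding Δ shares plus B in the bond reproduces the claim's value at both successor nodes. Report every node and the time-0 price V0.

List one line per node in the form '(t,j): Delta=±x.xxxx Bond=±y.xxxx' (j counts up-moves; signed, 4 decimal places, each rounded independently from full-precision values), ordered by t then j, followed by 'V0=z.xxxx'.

Under the risk-neutral measure, an up-move has probability p* = (R−d)/(u−d) = 0.9535 and values discount at R = 1.11.
Terminal payoffs: V(2,0)=0.0000, V(2,1)=0.0000, V(2,2)=87.6117
Node (1,0) S=135.1000: V=(p*·0.0000+(1−p*)·0.0000)/1.11=0.0000; Δ=(0.0000−0.0000)/(152.6630−94.5700)=0.0000; B=V−Δ·S=0.0000
Node (1,1) S=218.0900: V=(p*·87.6117+(1−p*)·0.0000)/1.11=75.2583; Δ=(87.6117−0.0000)/(246.4417−152.6630)=0.9342; B=V−Δ·S=-128.4898
Node (0,0) S=193.0000: V=(p*·75.2583+(1−p*)·0.0000)/1.11=64.6468; Δ=(75.2583−0.0000)/(218.0900−135.1000)=0.9068; B=V−Δ·S=-110.3726
The time-0 hedge costs 64.6468, which is the no-arbitrage price.

(0,0): Delta=0.9068 Bond=-110.3726
(1,0): Delta=0.0000 Bond=0.0000
(1,1): Delta=0.9342 Bond=-128.4898
V0=64.6468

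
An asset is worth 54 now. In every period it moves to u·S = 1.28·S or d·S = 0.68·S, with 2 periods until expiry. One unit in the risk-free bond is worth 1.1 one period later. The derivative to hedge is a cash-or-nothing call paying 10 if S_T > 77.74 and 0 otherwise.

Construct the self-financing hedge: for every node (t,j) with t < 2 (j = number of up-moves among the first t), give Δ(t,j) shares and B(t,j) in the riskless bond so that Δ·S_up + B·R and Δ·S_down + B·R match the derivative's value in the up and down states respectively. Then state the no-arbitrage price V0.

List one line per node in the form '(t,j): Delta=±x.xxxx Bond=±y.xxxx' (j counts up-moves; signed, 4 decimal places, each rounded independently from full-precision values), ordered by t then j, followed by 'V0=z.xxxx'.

(0,0): Delta=0.1964 Bond=-6.5565
(1,0): Delta=0.0000 Bond=0.0000
(1,1): Delta=0.2411 Bond=-10.3030
V0=4.0496

Risk-neutral probability p* = (R−d)/(u−d) = (1.1−0.68)/(1.28−0.68) = 0.7000.
Terminal payoffs: V(2,0)=0.0000, V(2,1)=0.0000, V(2,2)=10.0000
(1,0): S=36.7200. Δ = (V_up−V_dn)/(S_up−S_dn) = (0.0000−0.0000)/(47.0016−24.9696) = 0.0000. V = [p*·0.0000 + (1−p*)·0.0000]/1.1 = 0.0000. B = V − Δ·S = 0.0000.
(1,1): S=69.1200. Δ = (V_up−V_dn)/(S_up−S_dn) = (10.0000−0.0000)/(88.4736−47.0016) = 0.2411. V = [p*·10.0000 + (1−p*)·0.0000]/1.1 = 6.3636. B = V − Δ·S = -10.3030.
(0,0): S=54.0000. Δ = (V_up−V_dn)/(S_up−S_dn) = (6.3636−0.0000)/(69.1200−36.7200) = 0.1964. V = [p*·6.3636 + (1−p*)·0.0000]/1.1 = 4.0496. B = V − Δ·S = -6.5565.
Self-financing check: at every node Δ·S+B equals the discounted successor values.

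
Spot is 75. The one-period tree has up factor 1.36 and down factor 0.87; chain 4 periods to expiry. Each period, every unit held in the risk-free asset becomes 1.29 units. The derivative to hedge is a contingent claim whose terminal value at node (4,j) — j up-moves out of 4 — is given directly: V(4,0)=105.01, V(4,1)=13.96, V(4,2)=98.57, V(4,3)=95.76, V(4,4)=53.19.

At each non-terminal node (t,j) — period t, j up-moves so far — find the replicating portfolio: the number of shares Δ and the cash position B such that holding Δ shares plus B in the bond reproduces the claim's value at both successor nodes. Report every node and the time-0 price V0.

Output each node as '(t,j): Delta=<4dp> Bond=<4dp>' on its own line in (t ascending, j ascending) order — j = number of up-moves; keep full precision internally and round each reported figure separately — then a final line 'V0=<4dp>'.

(0,0): Delta=-0.2981 Bond=48.4378
(1,0): Delta=0.3157 Bond=22.4324
(1,1): Delta=-0.3636 Bond=69.1602
(2,0): Delta=1.6586 Bond=-47.2950
(2,1): Delta=0.1725 Bond=41.6432
(2,2): Delta=-0.4207 Bond=97.1456
(3,0): Delta=-3.7624 Bond=206.7211
(3,1): Delta=2.2366 Bond=-105.6325
(3,2): Delta=-0.0475 Bond=80.2784
(3,3): Delta=-0.4605 Bond=132.8244
V0=26.0797

Under the risk-neutral measure, an up-move has probability p* = (R−d)/(u−d) = 0.8571 and values discount at R = 1.29.
Payoff layer (t=4): V(4,0)=105.0100, V(4,1)=13.9600, V(4,2)=98.5700, V(4,3)=95.7600, V(4,4)=53.1900
Node (3,0) S=49.3877: V=(p*·13.9600+(1−p*)·105.0100)/1.29=20.9048; Δ=(13.9600−105.0100)/(67.1673−42.9673)=-3.7624; B=V−Δ·S=206.7211
Node (3,1) S=77.2038: V=(p*·98.5700+(1−p*)·13.9600)/1.29=67.0410; Δ=(98.5700−13.9600)/(104.9972−67.1673)=2.2366; B=V−Δ·S=-105.6325
Node (3,2) S=120.6864: V=(p*·95.7600+(1−p*)·98.5700)/1.29=74.5437; Δ=(95.7600−98.5700)/(164.1335−104.9972)=-0.0475; B=V−Δ·S=80.2784
Node (3,3) S=188.6592: V=(p*·53.1900+(1−p*)·95.7600)/1.29=45.9468; Δ=(53.1900−95.7600)/(256.5765−164.1335)=-0.4605; B=V−Δ·S=132.8244
Node (2,0) S=56.7675: V=(p*·67.0410+(1−p*)·20.9048)/1.29=46.8605; Δ=(67.0410−20.9048)/(77.2038−49.3877)=1.6586; B=V−Δ·S=-47.2950
Node (2,1) S=88.7400: V=(p*·74.5437+(1−p*)·67.0410)/1.29=56.9550; Δ=(74.5437−67.0410)/(120.6864−77.2038)=0.1725; B=V−Δ·S=41.6432
Node (2,2) S=138.7200: V=(p*·45.9468+(1−p*)·74.5437)/1.29=38.7846; Δ=(45.9468−74.5437)/(188.6592−120.6864)=-0.4207; B=V−Δ·S=97.1456
Node (1,0) S=65.2500: V=(p*·56.9550+(1−p*)·46.8605)/1.29=43.0333; Δ=(56.9550−46.8605)/(88.7400−56.7675)=0.3157; B=V−Δ·S=22.4324
Node (1,1) S=102.0000: V=(p*·38.7846+(1−p*)·56.9550)/1.29=32.0778; Δ=(38.7846−56.9550)/(138.7200−88.7400)=-0.3636; B=V−Δ·S=69.1602
Node (0,0) S=75.0000: V=(p*·32.0778+(1−p*)·43.0333)/1.29=26.0797; Δ=(32.0778−43.0333)/(102.0000−65.2500)=-0.2981; B=V−Δ·S=48.4378
Self-financing check: at every node Δ·S+B equals the discounted successor values.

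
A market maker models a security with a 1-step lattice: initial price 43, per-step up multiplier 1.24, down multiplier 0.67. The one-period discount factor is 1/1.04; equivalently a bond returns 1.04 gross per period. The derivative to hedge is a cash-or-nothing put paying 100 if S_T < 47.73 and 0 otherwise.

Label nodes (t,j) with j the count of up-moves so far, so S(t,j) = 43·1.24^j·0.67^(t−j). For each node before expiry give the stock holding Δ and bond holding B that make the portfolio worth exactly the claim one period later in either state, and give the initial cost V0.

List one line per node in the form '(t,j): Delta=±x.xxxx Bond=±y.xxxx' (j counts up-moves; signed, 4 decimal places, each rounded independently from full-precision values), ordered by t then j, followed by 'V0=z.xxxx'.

(0,0): Delta=-4.0800 Bond=209.1768
V0=33.7382

The replicating-portfolio and risk-neutral prices coincide; use p* = (1.04−0.67)/(1.24−0.67) = 0.6491 for the latter.
At expiry t=1: V(1,0)=100.0000, V(1,1)=0.0000
  t=0,j=0: stock 43.0000 → up 53.3200 (V=0.0000), down 28.8100 (V=100.0000). Price 33.7382; hedge Δ=-4.0800, bond B=209.1768.
Check: Δ(0,0)·S0 + B(0,0) = 33.7382 = V0.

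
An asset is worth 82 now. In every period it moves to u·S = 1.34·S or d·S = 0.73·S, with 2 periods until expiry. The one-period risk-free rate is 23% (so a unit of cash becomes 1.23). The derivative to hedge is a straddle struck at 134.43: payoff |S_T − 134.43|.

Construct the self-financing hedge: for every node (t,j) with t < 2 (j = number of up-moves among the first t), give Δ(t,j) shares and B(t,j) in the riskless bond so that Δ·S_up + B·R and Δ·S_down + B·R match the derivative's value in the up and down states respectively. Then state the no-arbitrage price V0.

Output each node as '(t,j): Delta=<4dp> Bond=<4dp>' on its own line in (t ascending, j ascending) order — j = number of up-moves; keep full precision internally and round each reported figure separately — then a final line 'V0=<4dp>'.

Since d<R<u, set p* = (R−d)/(u−d) = 0.8197; price each node as the discounted p*-expectation of its children.
At expiry t=2: V(2,0)=90.7322, V(2,1)=54.2176, V(2,2)=12.8092
(1,0): S=59.8600. Δ = (V_up−V_dn)/(S_up−S_dn) = (54.2176−90.7322)/(80.2124−43.6978) = -1.0000. V = [p*·54.2176 + (1−p*)·90.7322]/1.23 = 49.4327. B = V − Δ·S = 109.2927.
(1,1): S=109.8800. Δ = (V_up−V_dn)/(S_up−S_dn) = (12.8092−54.2176)/(147.2392−80.2124) = -0.6178. V = [p*·12.8092 + (1−p*)·54.2176]/1.23 = 16.4848. B = V − Δ·S = 84.3674.
(0,0): S=82.0000. Δ = (V_up−V_dn)/(S_up−S_dn) = (16.4848−49.4327)/(109.8800−59.8600) = -0.6587. V = [p*·16.4848 + (1−p*)·49.4327]/1.23 = 18.2327. B = V − Δ·S = 72.2456.
Self-financing check: at every node Δ·S+B equals the discounted successor values.

(0,0): Delta=-0.6587 Bond=72.2456
(1,0): Delta=-1.0000 Bond=109.2927
(1,1): Delta=-0.6178 Bond=84.3674
V0=18.2327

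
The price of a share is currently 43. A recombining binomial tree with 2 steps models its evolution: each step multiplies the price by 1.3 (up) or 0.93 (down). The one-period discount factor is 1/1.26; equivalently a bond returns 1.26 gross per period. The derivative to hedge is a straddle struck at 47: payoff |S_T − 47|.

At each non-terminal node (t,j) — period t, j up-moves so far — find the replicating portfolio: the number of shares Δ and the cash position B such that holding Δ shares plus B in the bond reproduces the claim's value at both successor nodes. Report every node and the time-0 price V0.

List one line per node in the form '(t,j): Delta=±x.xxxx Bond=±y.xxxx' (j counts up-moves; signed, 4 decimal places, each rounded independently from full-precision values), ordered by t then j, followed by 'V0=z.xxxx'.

Under the risk-neutral measure, an up-move has probability p* = (R−d)/(u−d) = 0.8919 and values discount at R = 1.26.
Terminal values V(2,·): V(2,0)=9.8093, V(2,1)=4.9870, V(2,2)=25.6700
(1,0): S=39.9900. Δ = (V_up−V_dn)/(S_up−S_dn) = (4.9870−9.8093)/(51.9870−37.1907) = -0.3259. V = [p*·4.9870 + (1−p*)·9.8093]/1.26 = 4.3717. B = V − Δ·S = 17.4049.
(1,1): S=55.9000. Δ = (V_up−V_dn)/(S_up−S_dn) = (25.6700−4.9870)/(72.6700−51.9870) = 1.0000. V = [p*·25.6700 + (1−p*)·4.9870]/1.26 = 18.5984. B = V − Δ·S = -37.3016.
(0,0): S=43.0000. Δ = (V_up−V_dn)/(S_up−S_dn) = (18.5984−4.3717)/(55.9000−39.9900) = 0.8942. V = [p*·18.5984 + (1−p*)·4.3717]/1.26 = 13.5400. B = V − Δ·S = -24.9106.
Each (Δ,B) replicates both successor values, so the strategy is self-financing and V0 is arbitrage-free.

(0,0): Delta=0.8942 Bond=-24.9106
(1,0): Delta=-0.3259 Bond=17.4049
(1,1): Delta=1.0000 Bond=-37.3016
V0=13.5400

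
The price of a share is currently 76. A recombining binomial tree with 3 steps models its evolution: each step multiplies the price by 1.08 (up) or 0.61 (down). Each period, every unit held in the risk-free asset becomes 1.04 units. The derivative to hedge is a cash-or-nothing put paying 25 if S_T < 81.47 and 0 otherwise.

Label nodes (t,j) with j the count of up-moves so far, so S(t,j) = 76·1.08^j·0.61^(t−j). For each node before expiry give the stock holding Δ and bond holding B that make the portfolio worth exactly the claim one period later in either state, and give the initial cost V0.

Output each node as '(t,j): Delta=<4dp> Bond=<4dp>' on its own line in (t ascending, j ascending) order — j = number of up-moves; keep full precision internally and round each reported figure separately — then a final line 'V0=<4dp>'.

(0,0): Delta=-0.5416 Bond=46.3691
(1,0): Delta=0.0000 Bond=23.1139
(1,1): Delta=-0.5701 Bond=50.5597
(2,0): Delta=0.0000 Bond=24.0385
(2,1): Delta=0.0000 Bond=24.0385
(2,2): Delta=-0.6000 Bond=55.2373
V0=5.2052

Risk-neutral probability p* = (R−d)/(u−d) = (1.04−0.61)/(1.08−0.61) = 0.9149.
Payoff layer (t=3): V(3,0)=25.0000, V(3,1)=25.0000, V(3,2)=25.0000, V(3,3)=0.0000
(2,0): S=28.2796. Δ = (V_up−V_dn)/(S_up−S_dn) = (25.0000−25.0000)/(30.5420−17.2506) = 0.0000. V = [p*·25.0000 + (1−p*)·25.0000]/1.04 = 24.0385. B = V − Δ·S = 24.0385.
(2,1): S=50.0688. Δ = (V_up−V_dn)/(S_up−S_dn) = (25.0000−25.0000)/(54.0743−30.5420) = 0.0000. V = [p*·25.0000 + (1−p*)·25.0000]/1.04 = 24.0385. B = V − Δ·S = 24.0385.
(2,2): S=88.6464. Δ = (V_up−V_dn)/(S_up−S_dn) = (0.0000−25.0000)/(95.7381−54.0743) = -0.6000. V = [p*·0.0000 + (1−p*)·25.0000]/1.04 = 2.0458. B = V − Δ·S = 55.2373.
(1,0): S=46.3600. Δ = (V_up−V_dn)/(S_up−S_dn) = (24.0385−24.0385)/(50.0688−28.2796) = 0.0000. V = [p*·24.0385 + (1−p*)·24.0385]/1.04 = 23.1139. B = V − Δ·S = 23.1139.
(1,1): S=82.0800. Δ = (V_up−V_dn)/(S_up−S_dn) = (2.0458−24.0385)/(88.6464−50.0688) = -0.5701. V = [p*·2.0458 + (1−p*)·24.0385]/1.04 = 3.7669. B = V − Δ·S = 50.5597.
(0,0): S=76.0000. Δ = (V_up−V_dn)/(S_up−S_dn) = (3.7669−23.1139)/(82.0800−46.3600) = -0.5416. V = [p*·3.7669 + (1−p*)·23.1139]/1.04 = 5.2052. B = V − Δ·S = 46.3691.
Root portfolio cost Δ·76+B reproduces V0=5.2052.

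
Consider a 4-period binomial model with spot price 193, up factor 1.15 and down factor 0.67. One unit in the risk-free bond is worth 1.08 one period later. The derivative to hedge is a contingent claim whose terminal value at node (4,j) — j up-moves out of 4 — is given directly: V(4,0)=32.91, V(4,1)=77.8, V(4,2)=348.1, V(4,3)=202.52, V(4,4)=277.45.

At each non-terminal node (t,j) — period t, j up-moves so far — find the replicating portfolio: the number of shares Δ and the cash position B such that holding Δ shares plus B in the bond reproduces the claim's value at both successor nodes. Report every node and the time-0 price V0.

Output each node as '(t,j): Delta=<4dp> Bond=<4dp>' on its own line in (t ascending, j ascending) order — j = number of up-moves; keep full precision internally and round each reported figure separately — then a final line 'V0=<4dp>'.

(0,0): Delta=0.1294 Bond=162.1425
(1,0): Delta=-0.5238 Bond=259.5726
(1,1): Delta=0.1943 Bond=160.6941
(2,0): Delta=5.2864 Bond=-223.0418
(2,1): Delta=-1.1017 Bond=366.2813
(2,2): Delta=0.3233 Bond=140.6442
(3,0): Delta=1.6111 Bond=-27.5453
(3,1): Delta=5.6520 Bond=-277.3090
(3,2): Delta=-1.7735 Bond=510.4680
(3,3): Delta=0.5318 Bond=90.6761
V0=187.1104

Since d<R<u, set p* = (R−d)/(u−d) = 0.8542; price each node as the discounted p*-expectation of its children.
At expiry t=4: V(4,0)=32.9100, V(4,1)=77.8000, V(4,2)=348.1000, V(4,3)=202.5200, V(4,4)=277.4500
  t=3,j=0: stock 58.0473 → up 66.7543 (V=77.8000), down 38.8917 (V=32.9100). Price 65.9755; hedge Δ=1.6111, bond B=-27.5453.
  t=3,j=1: stock 99.6334 → up 114.5784 (V=348.1000), down 66.7543 (V=77.8000). Price 285.8160; hedge Δ=5.6520, bond B=-277.3090.
  t=3,j=2: stock 171.0125 → up 196.6643 (V=202.5200), down 114.5784 (V=348.1000). Price 207.1763; hedge Δ=-1.7735, bond B=510.4680.
  t=3,j=3: stock 293.5289 → up 337.5582 (V=277.4500), down 196.6643 (V=202.5200). Price 246.7803; hedge Δ=0.5318, bond B=90.6761.
  t=2,j=0: stock 86.6377 → up 99.6334 (V=285.8160), down 58.0473 (V=65.9755). Price 234.9592; hedge Δ=5.2864, bond B=-223.0418.
  t=2,j=1: stock 148.7065 → up 171.0125 (V=207.1763), down 99.6334 (V=285.8160). Price 202.4487; hedge Δ=-1.1017, bond B=366.2813.
  t=2,j=2: stock 255.2425 → up 293.5289 (V=246.7803), down 171.0125 (V=207.1763). Price 223.1525; hedge Δ=0.3233, bond B=140.6442.
  t=1,j=0: stock 129.3100 → up 148.7065 (V=202.4487), down 86.6377 (V=234.9592). Price 191.8424; hedge Δ=-0.5238, bond B=259.5726.
  t=1,j=1: stock 221.9500 → up 255.2425 (V=223.1525), down 148.7065 (V=202.4487). Price 203.8270; hedge Δ=0.1943, bond B=160.6941.
  t=0,j=0: stock 193.0000 → up 221.9500 (V=203.8270), down 129.3100 (V=191.8424). Price 187.1104; hedge Δ=0.1294, bond B=162.1425.
Each (Δ,B) replicates both successor values, so the strategy is self-financing and V0 is arbitrage-free.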